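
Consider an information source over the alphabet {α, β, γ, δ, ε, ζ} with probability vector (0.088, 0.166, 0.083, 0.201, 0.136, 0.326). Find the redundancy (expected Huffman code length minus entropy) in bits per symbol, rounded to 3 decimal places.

Entropy H = −Σ p log₂ p ≈ 2.4205 bits.
Huffman merges: 83/1000+11/125→171/1000; 17/125+83/500→151/500; 171/1000+201/1000→93/250; 151/500+163/500→157/250; 93/250+157/250→1. L = 2473/1000 ≈ 2.4730.
L − H = 2.4730 − 2.4205 = 0.052 bits.

0.052 bits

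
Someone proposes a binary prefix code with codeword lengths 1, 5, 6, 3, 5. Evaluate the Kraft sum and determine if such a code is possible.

0.703125; yes

With common denominator 2^6 = 64: Σ 2^(−ℓᵢ) = 32/64 + 2/64 + 1/64 + 8/64 + 2/64 = 45/64 = 0.703125.
Kraft's inequality requires Σ ≤ 1; here Σ = 0.703125 ≤ 1, so such a prefix code exists.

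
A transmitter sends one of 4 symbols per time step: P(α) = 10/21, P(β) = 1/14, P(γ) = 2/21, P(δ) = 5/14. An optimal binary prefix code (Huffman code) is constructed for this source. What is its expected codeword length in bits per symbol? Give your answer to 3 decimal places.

1.690 bits/symbol

Repeatedly combine the two least-probable nodes; the expected code length is the sum of the merged weights.
merge 1/14 + 2/21 → 1/6
merge 1/6 + 5/14 → 11/21
merge 10/21 + 11/21 → 1
L = 1/6 + 11/21 + 1 = 71/42 ≈ 1.690 bits/symbol.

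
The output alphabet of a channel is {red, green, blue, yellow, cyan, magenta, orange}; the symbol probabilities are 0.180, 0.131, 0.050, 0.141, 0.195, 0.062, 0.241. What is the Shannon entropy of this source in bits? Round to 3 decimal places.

H = −Σ pᵢ log₂ pᵢ.
−0.180·log₂(0.180) = 0.4453
−0.131·log₂(0.131) = 0.3841
−0.050·log₂(0.050) = 0.2161
−0.141·log₂(0.141) = 0.3985
−0.195·log₂(0.195) = 0.4599
−0.062·log₂(0.062) = 0.2487
−0.241·log₂(0.241) = 0.4947
Sum ≈ 2.6474 → 2.647 bits.

2.647 bits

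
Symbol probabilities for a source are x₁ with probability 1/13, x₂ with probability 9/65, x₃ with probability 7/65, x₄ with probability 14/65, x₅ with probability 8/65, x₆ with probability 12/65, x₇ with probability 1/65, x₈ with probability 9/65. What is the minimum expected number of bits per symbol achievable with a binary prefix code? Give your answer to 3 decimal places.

Repeatedly combine the two least-probable nodes; the expected code length is the sum of the merged weights.
merge 1/65 + 1/13 → 6/65
merge 6/65 + 7/65 → 1/5
merge 8/65 + 9/65 → 17/65
merge 9/65 + 12/65 → 21/65
merge 1/5 + 14/65 → 27/65
merge 17/65 + 21/65 → 38/65
merge 27/65 + 38/65 → 1
L = 6/65 + 1/5 + 17/65 + 21/65 + 27/65 + 38/65 + 1 = 187/65 ≈ 2.877 bits/symbol.

2.877 bits/symbol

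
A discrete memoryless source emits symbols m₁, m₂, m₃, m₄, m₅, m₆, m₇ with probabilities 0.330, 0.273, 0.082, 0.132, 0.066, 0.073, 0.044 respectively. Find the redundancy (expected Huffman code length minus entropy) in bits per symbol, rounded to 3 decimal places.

0.054 bits

Entropy H = −Σ p log₂ p ≈ 2.4534 bits.
Huffman merges: 11/250+33/500→11/100; 73/1000+41/500→31/200; 11/100+33/250→121/500; 31/200+121/500→397/1000; 273/1000+33/100→603/1000; 397/1000+603/1000→1. L = 2507/1000 ≈ 2.5070.
L − H = 2.5070 − 2.4534 = 0.054 bits.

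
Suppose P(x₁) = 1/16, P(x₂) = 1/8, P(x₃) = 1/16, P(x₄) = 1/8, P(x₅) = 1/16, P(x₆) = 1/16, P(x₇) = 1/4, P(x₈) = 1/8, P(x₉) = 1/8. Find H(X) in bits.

3 bits

Each probability is a power of 1/2, so log₂(1/p) is an integer.
H = Σ p·log₂(1/p) = 1/16·4 + 1/8·3 + 1/16·4 + 1/8·3 + 1/16·4 + 1/16·4 + 1/4·2 + 1/8·3 + 1/8·3 = 3 bits.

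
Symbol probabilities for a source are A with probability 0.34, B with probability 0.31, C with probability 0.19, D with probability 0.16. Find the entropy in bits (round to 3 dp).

H = −Σ pᵢ log₂ pᵢ.
−0.34·log₂(0.34) = 0.5292
−0.31·log₂(0.31) = 0.5238
−0.19·log₂(0.19) = 0.4552
−0.16·log₂(0.16) = 0.4230
Sum ≈ 1.9312 → 1.931 bits.

1.931 bits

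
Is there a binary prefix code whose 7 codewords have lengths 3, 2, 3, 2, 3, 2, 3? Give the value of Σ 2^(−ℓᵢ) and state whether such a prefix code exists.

With common denominator 2^3 = 8: Σ 2^(−ℓᵢ) = 1/8 + 2/8 + 1/8 + 2/8 + 1/8 + 2/8 + 1/8 = 10/8 = 1.25.
Kraft's inequality requires Σ ≤ 1; here Σ = 1.25 > 1, so no such prefix code exists.

1.25; no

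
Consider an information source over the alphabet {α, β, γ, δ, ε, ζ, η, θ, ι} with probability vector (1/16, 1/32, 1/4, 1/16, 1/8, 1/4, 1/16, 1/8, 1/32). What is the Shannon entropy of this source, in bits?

2.8125 bits

Each probability is a power of 1/2, so log₂(1/p) is an integer.
H = Σ p·log₂(1/p) = 1/16·4 + 1/32·5 + 1/4·2 + 1/16·4 + 1/8·3 + 1/4·2 + 1/16·4 + 1/8·3 + 1/32·5 = 2.8125 bits.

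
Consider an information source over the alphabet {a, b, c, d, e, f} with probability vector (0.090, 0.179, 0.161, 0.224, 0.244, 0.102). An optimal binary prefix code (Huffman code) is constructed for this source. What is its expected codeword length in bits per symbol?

Repeatedly combine the two least-probable nodes; the expected code length is the sum of the merged weights.
merge 9/100 + 51/500 → 24/125
merge 161/1000 + 179/1000 → 17/50
merge 24/125 + 28/125 → 52/125
merge 61/250 + 17/50 → 73/125
merge 52/125 + 73/125 → 1
L = 24/125 + 17/50 + 52/125 + 73/125 + 1 = 633/250 = 2.532 bits/symbol.

2.532 bits/symbol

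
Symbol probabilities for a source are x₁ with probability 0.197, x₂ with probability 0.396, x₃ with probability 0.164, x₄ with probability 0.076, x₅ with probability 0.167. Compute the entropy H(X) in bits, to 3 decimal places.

H = −Σ pᵢ log₂ pᵢ.
−0.197·log₂(0.197) = 0.4617
−0.396·log₂(0.396) = 0.5292
−0.164·log₂(0.164) = 0.4278
−0.076·log₂(0.076) = 0.2826
−0.167·log₂(0.167) = 0.4312
Sum ≈ 2.1325 → 2.132 bits.

2.132 bits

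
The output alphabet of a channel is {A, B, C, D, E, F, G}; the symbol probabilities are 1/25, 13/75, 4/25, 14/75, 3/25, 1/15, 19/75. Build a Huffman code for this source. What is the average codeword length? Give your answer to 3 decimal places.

2.667 bits/symbol

Repeatedly combine the two least-probable nodes; the expected code length is the sum of the merged weights.
merge 1/25 + 1/15 → 8/75
merge 8/75 + 3/25 → 17/75
merge 4/25 + 13/75 → 1/3
merge 14/75 + 17/75 → 31/75
merge 19/75 + 1/3 → 44/75
merge 31/75 + 44/75 → 1
L = 8/75 + 17/75 + 1/3 + 31/75 + 44/75 + 1 = 8/3 ≈ 2.667 bits/symbol.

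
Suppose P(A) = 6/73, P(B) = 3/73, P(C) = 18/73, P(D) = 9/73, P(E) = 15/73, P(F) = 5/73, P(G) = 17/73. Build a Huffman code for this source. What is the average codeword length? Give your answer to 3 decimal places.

Repeatedly combine the two least-probable nodes; the expected code length is the sum of the merged weights.
merge 3/73 + 5/73 → 8/73
merge 6/73 + 8/73 → 14/73
merge 9/73 + 14/73 → 23/73
merge 15/73 + 17/73 → 32/73
merge 18/73 + 23/73 → 41/73
merge 32/73 + 41/73 → 1
L = 8/73 + 14/73 + 23/73 + 32/73 + 41/73 + 1 = 191/73 ≈ 2.616 bits/symbol.

2.616 bits/symbol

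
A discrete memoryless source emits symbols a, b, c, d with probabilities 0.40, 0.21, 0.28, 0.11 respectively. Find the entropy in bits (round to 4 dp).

1.8661 bits

H = −Σ pᵢ log₂ pᵢ.
−0.40·log₂(0.40) = 0.5288
−0.21·log₂(0.21) = 0.4728
−0.28·log₂(0.28) = 0.5142
−0.11·log₂(0.11) = 0.3503
Sum ≈ 1.8661 → 1.8661 bits.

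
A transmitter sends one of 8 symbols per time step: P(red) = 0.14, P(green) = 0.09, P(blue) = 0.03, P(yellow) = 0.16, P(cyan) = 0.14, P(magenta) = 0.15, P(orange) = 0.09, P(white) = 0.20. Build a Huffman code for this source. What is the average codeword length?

2.92 bits/symbol

Repeatedly combine the two least-probable nodes; the expected code length is the sum of the merged weights.
merge 3/100 + 9/100 → 3/25
merge 9/100 + 3/25 → 21/100
merge 7/50 + 7/50 → 7/25
merge 3/20 + 4/25 → 31/100
merge 1/5 + 21/100 → 41/100
merge 7/25 + 31/100 → 59/100
merge 41/100 + 59/100 → 1
L = 3/25 + 21/100 + 7/25 + 31/100 + 41/100 + 59/100 + 1 = 73/25 = 2.92 bits/symbol.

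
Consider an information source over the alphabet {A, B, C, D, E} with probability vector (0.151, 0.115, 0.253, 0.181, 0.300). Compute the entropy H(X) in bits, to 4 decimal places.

2.2397 bits

H = −Σ pᵢ log₂ pᵢ.
−0.151·log₂(0.151) = 0.4118
−0.115·log₂(0.115) = 0.3588
−0.253·log₂(0.253) = 0.5016
−0.181·log₂(0.181) = 0.4463
−0.300·log₂(0.300) = 0.5211
Sum ≈ 2.2397 → 2.2397 bits.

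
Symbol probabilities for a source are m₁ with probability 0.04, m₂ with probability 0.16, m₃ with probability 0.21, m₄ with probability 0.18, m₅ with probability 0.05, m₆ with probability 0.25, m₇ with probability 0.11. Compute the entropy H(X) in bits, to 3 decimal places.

2.593 bits

H = −Σ pᵢ log₂ pᵢ.
−0.04·log₂(0.04) = 0.1858
−0.16·log₂(0.16) = 0.4230
−0.21·log₂(0.21) = 0.4728
−0.18·log₂(0.18) = 0.4453
−0.05·log₂(0.05) = 0.2161
−0.25·log₂(0.25) = 0.5000
−0.11·log₂(0.11) = 0.3503
Sum ≈ 2.5933 → 2.593 bits.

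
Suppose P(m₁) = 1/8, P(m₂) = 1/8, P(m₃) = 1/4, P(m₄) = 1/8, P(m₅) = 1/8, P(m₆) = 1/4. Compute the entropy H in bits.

2.5 bits

Each probability is a power of 1/2, so log₂(1/p) is an integer.
H = Σ p·log₂(1/p) = 1/8·3 + 1/8·3 + 1/4·2 + 1/8·3 + 1/8·3 + 1/4·2 = 2.5 bits.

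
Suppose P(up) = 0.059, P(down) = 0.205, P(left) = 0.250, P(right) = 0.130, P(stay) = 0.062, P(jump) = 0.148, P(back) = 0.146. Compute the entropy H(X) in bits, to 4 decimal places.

2.6542 bits

H = −Σ pᵢ log₂ pᵢ.
−0.059·log₂(0.059) = 0.2409
−0.205·log₂(0.205) = 0.4687
−0.250·log₂(0.250) = 0.5000
−0.130·log₂(0.130) = 0.3826
−0.062·log₂(0.062) = 0.2487
−0.148·log₂(0.148) = 0.4079
−0.146·log₂(0.146) = 0.4053
Sum ≈ 2.6542 → 2.6542 bits.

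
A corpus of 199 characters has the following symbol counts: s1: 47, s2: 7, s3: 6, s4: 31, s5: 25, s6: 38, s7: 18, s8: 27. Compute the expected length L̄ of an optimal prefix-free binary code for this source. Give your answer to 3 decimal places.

Probabilities are the counts divided by 199.
Repeatedly combine the two least-probable nodes; the expected code length is the sum of the merged weights.
merge 6/199 + 7/199 → 13/199
merge 13/199 + 18/199 → 31/199
merge 25/199 + 27/199 → 52/199
merge 31/199 + 31/199 → 62/199
merge 38/199 + 47/199 → 85/199
merge 52/199 + 62/199 → 114/199
merge 85/199 + 114/199 → 1
L = 13/199 + 31/199 + 52/199 + 62/199 + 85/199 + 114/199 + 1 = 556/199 ≈ 2.794 bits/symbol.

2.794 bits/symbol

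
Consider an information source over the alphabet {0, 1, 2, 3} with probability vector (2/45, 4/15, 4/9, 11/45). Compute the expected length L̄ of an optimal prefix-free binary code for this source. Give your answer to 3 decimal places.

Repeatedly combine the two least-probable nodes; the expected code length is the sum of the merged weights.
merge 2/45 + 11/45 → 13/45
merge 4/15 + 13/45 → 5/9
merge 4/9 + 5/9 → 1
L = 13/45 + 5/9 + 1 = 83/45 ≈ 1.844 bits/symbol.

1.844 bits/symbol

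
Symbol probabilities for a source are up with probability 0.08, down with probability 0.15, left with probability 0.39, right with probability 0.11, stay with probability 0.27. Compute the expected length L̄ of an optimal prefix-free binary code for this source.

Repeatedly combine the two least-probable nodes; the expected code length is the sum of the merged weights.
merge 2/25 + 11/100 → 19/100
merge 3/20 + 19/100 → 17/50
merge 27/100 + 17/50 → 61/100
merge 39/100 + 61/100 → 1
L = 19/100 + 17/50 + 61/100 + 1 = 107/50 = 2.14 bits/symbol.

2.14 bits/symbol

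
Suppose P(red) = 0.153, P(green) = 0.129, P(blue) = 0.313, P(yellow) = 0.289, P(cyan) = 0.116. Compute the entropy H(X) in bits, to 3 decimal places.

2.198 bits

H = −Σ pᵢ log₂ pᵢ.
−0.153·log₂(0.153) = 0.4144
−0.129·log₂(0.129) = 0.3811
−0.313·log₂(0.313) = 0.5245
−0.289·log₂(0.289) = 0.5176
−0.116·log₂(0.116) = 0.3605
Sum ≈ 2.1981 → 2.198 bits.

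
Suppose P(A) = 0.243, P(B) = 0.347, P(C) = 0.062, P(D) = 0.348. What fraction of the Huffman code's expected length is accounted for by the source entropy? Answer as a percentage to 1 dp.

92.2%

Entropy H = −Σ p log₂ p ≈ 1.8045 bits.
Huffman merges: 31/500+243/1000→61/200; 61/200+347/1000→163/250; 87/250+163/250→1. L = 1957/1000 ≈ 1.9570.
Efficiency = H/L = 1.8045/1.9570 = 92.2%.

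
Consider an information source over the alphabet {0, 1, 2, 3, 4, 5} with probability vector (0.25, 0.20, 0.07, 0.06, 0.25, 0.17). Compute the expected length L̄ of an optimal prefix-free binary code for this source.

Repeatedly combine the two least-probable nodes; the expected code length is the sum of the merged weights.
merge 3/50 + 7/100 → 13/100
merge 13/100 + 17/100 → 3/10
merge 1/5 + 1/4 → 9/20
merge 1/4 + 3/10 → 11/20
merge 9/20 + 11/20 → 1
L = 13/100 + 3/10 + 9/20 + 11/20 + 1 = 243/100 = 2.43 bits/symbol.

2.43 bits/symbol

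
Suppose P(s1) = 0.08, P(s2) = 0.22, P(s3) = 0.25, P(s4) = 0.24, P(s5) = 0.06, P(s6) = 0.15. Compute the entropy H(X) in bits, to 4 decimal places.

2.4203 bits

H = −Σ pᵢ log₂ pᵢ.
−0.08·log₂(0.08) = 0.2915
−0.22·log₂(0.22) = 0.4806
−0.25·log₂(0.25) = 0.5000
−0.24·log₂(0.24) = 0.4941
−0.06·log₂(0.06) = 0.2435
−0.15·log₂(0.15) = 0.4105
Sum ≈ 2.4203 → 2.4203 bits.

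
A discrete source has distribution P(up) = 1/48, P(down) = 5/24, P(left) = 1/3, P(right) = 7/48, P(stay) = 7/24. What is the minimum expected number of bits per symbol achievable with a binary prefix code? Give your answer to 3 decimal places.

2.167 bits/symbol

Repeatedly combine the two least-probable nodes; the expected code length is the sum of the merged weights.
merge 1/48 + 7/48 → 1/6
merge 1/6 + 5/24 → 3/8
merge 7/24 + 1/3 → 5/8
merge 3/8 + 5/8 → 1
L = 1/6 + 3/8 + 5/8 + 1 = 13/6 ≈ 2.167 bits/symbol.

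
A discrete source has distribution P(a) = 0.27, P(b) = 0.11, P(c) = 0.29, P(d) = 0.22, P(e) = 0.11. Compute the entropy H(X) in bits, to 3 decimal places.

H = −Σ pᵢ log₂ pᵢ.
−0.27·log₂(0.27) = 0.5100
−0.11·log₂(0.11) = 0.3503
−0.29·log₂(0.29) = 0.5179
−0.22·log₂(0.22) = 0.4806
−0.11·log₂(0.11) = 0.3503
Sum ≈ 2.2091 → 2.209 bits.

2.209 bits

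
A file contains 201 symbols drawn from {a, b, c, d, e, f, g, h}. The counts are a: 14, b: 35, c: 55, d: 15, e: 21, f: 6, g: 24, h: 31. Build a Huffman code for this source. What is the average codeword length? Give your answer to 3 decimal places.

2.826 bits/symbol

Probabilities are the counts divided by 201.
Repeatedly combine the two least-probable nodes; the expected code length is the sum of the merged weights.
merge 2/67 + 14/201 → 20/201
merge 5/67 + 20/201 → 35/201
merge 7/67 + 8/67 → 15/67
merge 31/201 + 35/201 → 22/67
merge 35/201 + 15/67 → 80/201
merge 55/201 + 22/67 → 121/201
merge 80/201 + 121/201 → 1
L = 20/201 + 35/201 + 15/67 + 22/67 + 80/201 + 121/201 + 1 = 568/201 ≈ 2.826 bits/symbol.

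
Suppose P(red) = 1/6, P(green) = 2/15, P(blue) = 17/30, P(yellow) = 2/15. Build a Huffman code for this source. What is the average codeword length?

1.7 bits/symbol

Repeatedly combine the two least-probable nodes; the expected code length is the sum of the merged weights.
merge 2/15 + 2/15 → 4/15
merge 1/6 + 4/15 → 13/30
merge 13/30 + 17/30 → 1
L = 4/15 + 13/30 + 1 = 17/10 = 1.7 bits/symbol.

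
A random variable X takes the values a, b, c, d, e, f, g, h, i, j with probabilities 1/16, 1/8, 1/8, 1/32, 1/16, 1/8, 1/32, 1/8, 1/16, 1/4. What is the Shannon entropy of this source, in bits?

Each probability is a power of 1/2, so log₂(1/p) is an integer.
H = Σ p·log₂(1/p) = 1/16·4 + 1/8·3 + 1/8·3 + 1/32·5 + 1/16·4 + 1/8·3 + 1/32·5 + 1/8·3 + 1/16·4 + 1/4·2 = 3.0625 bits.

3.0625 bits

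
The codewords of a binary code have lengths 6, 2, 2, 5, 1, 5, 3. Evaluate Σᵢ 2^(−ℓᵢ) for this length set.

1.203125

With common denominator 2^6 = 64: Σ 2^(−ℓᵢ) = 1/64 + 16/64 + 16/64 + 2/64 + 32/64 + 2/64 + 8/64 = 77/64 = 1.203125.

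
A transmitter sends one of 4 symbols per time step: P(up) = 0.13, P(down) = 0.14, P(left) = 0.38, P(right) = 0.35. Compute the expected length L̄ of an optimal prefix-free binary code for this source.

Repeatedly combine the two least-probable nodes; the expected code length is the sum of the merged weights.
merge 13/100 + 7/50 → 27/100
merge 27/100 + 7/20 → 31/50
merge 19/50 + 31/50 → 1
L = 27/100 + 31/50 + 1 = 189/100 = 1.89 bits/symbol.

1.89 bits/symbol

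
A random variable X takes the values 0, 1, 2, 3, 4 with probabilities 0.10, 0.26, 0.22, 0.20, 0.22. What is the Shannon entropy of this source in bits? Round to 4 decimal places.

H = −Σ pᵢ log₂ pᵢ.
−0.10·log₂(0.10) = 0.3322
−0.26·log₂(0.26) = 0.5053
−0.22·log₂(0.22) = 0.4806
−0.20·log₂(0.20) = 0.4644
−0.22·log₂(0.22) = 0.4806
Sum ≈ 2.2630 → 2.2630 bits.

2.2630 bits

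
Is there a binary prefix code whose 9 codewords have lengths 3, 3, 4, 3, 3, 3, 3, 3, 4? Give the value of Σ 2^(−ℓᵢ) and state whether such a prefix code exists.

With common denominator 2^4 = 16: Σ 2^(−ℓᵢ) = 2/16 + 2/16 + 1/16 + 2/16 + 2/16 + 2/16 + 2/16 + 2/16 + 1/16 = 16/16 = 1.
Kraft's inequality requires Σ ≤ 1; here Σ = 1 ≤ 1, so such a prefix code exists.

1; yes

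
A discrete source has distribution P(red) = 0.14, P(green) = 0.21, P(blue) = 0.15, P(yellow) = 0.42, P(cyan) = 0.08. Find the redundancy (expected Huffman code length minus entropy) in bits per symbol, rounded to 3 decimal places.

0.062 bits

Entropy H = −Σ p log₂ p ≈ 2.0976 bits.
Huffman merges: 2/25+7/50→11/50; 3/20+21/100→9/25; 11/50+9/25→29/50; 21/50+29/50→1. L = 54/25 ≈ 2.1600.
L − H = 2.1600 − 2.0976 = 0.062 bits.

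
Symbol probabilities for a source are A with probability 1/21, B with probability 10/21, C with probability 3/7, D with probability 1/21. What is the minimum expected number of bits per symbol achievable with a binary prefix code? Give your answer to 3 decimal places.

1.619 bits/symbol

Repeatedly combine the two least-probable nodes; the expected code length is the sum of the merged weights.
merge 1/21 + 1/21 → 2/21
merge 2/21 + 3/7 → 11/21
merge 10/21 + 11/21 → 1
L = 2/21 + 11/21 + 1 = 34/21 ≈ 1.619 bits/symbol.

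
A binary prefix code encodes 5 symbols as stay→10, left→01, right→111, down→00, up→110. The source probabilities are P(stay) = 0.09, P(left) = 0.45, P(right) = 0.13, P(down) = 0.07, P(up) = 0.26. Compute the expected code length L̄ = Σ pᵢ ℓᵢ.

2.39 bits/symbol

L̄ = Σ pᵢ·ℓᵢ = 0.09·2 + 0.45·2 + 0.13·3 + 0.07·2 + 0.26·3 = 2.39 bits/symbol.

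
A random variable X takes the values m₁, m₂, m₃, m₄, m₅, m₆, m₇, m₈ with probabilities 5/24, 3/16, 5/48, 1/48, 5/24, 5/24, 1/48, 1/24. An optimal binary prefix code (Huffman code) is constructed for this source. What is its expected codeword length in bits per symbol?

2.6875 bits/symbol

Repeatedly combine the two least-probable nodes; the expected code length is the sum of the merged weights.
merge 1/48 + 1/48 → 1/24
merge 1/24 + 1/24 → 1/12
merge 1/12 + 5/48 → 3/16
merge 3/16 + 3/16 → 3/8
merge 5/24 + 5/24 → 5/12
merge 5/24 + 3/8 → 7/12
merge 5/12 + 7/12 → 1
L = 1/24 + 1/12 + 3/16 + 3/8 + 5/12 + 7/12 + 1 = 43/16 = 2.6875 bits/symbol.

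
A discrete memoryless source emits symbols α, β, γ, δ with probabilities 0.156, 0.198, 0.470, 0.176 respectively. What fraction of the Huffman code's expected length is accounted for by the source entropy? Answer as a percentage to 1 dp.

98.5%

Entropy H = −Σ p log₂ p ≈ 1.8338 bits.
Huffman merges: 39/250+22/125→83/250; 99/500+83/250→53/100; 47/100+53/100→1. L = 931/500 ≈ 1.8620.
Efficiency = H/L = 1.8338/1.8620 = 98.5%.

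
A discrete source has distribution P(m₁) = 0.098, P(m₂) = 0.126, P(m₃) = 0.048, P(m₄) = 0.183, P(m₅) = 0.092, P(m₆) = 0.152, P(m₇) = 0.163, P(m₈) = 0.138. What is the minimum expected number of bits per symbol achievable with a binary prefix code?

Repeatedly combine the two least-probable nodes; the expected code length is the sum of the merged weights.
merge 6/125 + 23/250 → 7/50
merge 49/500 + 63/500 → 28/125
merge 69/500 + 7/50 → 139/500
merge 19/125 + 163/1000 → 63/200
merge 183/1000 + 28/125 → 407/1000
merge 139/500 + 63/200 → 593/1000
merge 407/1000 + 593/1000 → 1
L = 7/50 + 28/125 + 139/500 + 63/200 + 407/1000 + 593/1000 + 1 = 2957/1000 = 2.957 bits/symbol.

2.957 bits/symbol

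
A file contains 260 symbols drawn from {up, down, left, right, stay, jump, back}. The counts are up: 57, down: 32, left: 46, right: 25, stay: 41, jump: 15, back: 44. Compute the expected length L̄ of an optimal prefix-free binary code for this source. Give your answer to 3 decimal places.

Probabilities are the counts divided by 260.
Repeatedly combine the two least-probable nodes; the expected code length is the sum of the merged weights.
merge 3/52 + 5/52 → 2/13
merge 8/65 + 2/13 → 18/65
merge 41/260 + 11/65 → 17/52
merge 23/130 + 57/260 → 103/260
merge 18/65 + 17/52 → 157/260
merge 103/260 + 157/260 → 1
L = 2/13 + 18/65 + 17/52 + 103/260 + 157/260 + 1 = 717/260 ≈ 2.758 bits/symbol.

2.758 bits/symbol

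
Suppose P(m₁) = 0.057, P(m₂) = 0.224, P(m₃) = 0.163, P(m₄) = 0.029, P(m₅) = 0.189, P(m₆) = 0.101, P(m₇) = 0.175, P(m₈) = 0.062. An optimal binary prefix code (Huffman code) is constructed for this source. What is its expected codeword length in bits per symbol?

Repeatedly combine the two least-probable nodes; the expected code length is the sum of the merged weights.
merge 29/1000 + 57/1000 → 43/500
merge 31/500 + 43/500 → 37/250
merge 101/1000 + 37/250 → 249/1000
merge 163/1000 + 7/40 → 169/500
merge 189/1000 + 28/125 → 413/1000
merge 249/1000 + 169/500 → 587/1000
merge 413/1000 + 587/1000 → 1
L = 43/500 + 37/250 + 249/1000 + 169/500 + 413/1000 + 587/1000 + 1 = 2821/1000 = 2.821 bits/symbol.

2.821 bits/symbol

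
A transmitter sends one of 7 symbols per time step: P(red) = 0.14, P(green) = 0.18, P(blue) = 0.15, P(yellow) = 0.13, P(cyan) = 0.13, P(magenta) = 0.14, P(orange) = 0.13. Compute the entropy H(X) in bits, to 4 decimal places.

2.7980 bits

H = −Σ pᵢ log₂ pᵢ.
−0.14·log₂(0.14) = 0.3971
−0.18·log₂(0.18) = 0.4453
−0.15·log₂(0.15) = 0.4105
−0.13·log₂(0.13) = 0.3826
−0.13·log₂(0.13) = 0.3826
−0.14·log₂(0.14) = 0.3971
−0.13·log₂(0.13) = 0.3826
Sum ≈ 2.7980 → 2.7980 bits.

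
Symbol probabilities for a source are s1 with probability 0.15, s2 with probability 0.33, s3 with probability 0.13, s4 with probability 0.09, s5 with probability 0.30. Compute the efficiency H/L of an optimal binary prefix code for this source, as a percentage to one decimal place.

97.1%

Entropy H = −Σ p log₂ p ≈ 2.1548 bits.
Huffman merges: 9/100+13/100→11/50; 3/20+11/50→37/100; 3/10+33/100→63/100; 37/100+63/100→1. L = 111/50 ≈ 2.2200.
Efficiency = H/L = 2.1548/2.2200 = 97.1%.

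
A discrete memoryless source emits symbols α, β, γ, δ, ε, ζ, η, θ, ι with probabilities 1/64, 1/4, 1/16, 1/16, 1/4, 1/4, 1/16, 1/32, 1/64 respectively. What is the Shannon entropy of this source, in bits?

2.59375 bits

Each probability is a power of 1/2, so log₂(1/p) is an integer.
H = Σ p·log₂(1/p) = 1/64·6 + 1/4·2 + 1/16·4 + 1/16·4 + 1/4·2 + 1/4·2 + 1/16·4 + 1/32·5 + 1/64·6 = 2.59375 bits.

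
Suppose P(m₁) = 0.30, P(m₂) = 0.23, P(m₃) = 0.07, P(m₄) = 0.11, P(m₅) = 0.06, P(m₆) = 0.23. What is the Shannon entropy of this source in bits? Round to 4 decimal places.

H = −Σ pᵢ log₂ pᵢ.
−0.30·log₂(0.30) = 0.5211
−0.23·log₂(0.23) = 0.4877
−0.07·log₂(0.07) = 0.2686
−0.11·log₂(0.11) = 0.3503
−0.06·log₂(0.06) = 0.2435
−0.23·log₂(0.23) = 0.4877
Sum ≈ 2.3588 → 2.3588 bits.

2.3588 bits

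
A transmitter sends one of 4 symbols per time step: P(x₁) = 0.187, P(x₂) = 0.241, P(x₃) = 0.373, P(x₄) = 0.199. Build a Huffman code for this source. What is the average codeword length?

Repeatedly combine the two least-probable nodes; the expected code length is the sum of the merged weights.
merge 187/1000 + 199/1000 → 193/500
merge 241/1000 + 373/1000 → 307/500
merge 193/500 + 307/500 → 1
L = 193/500 + 307/500 + 1 = 2 bits/symbol.

2 bits/symbol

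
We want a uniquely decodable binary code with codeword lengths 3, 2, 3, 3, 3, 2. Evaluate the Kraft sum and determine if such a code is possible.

With common denominator 2^3 = 8: Σ 2^(−ℓᵢ) = 1/8 + 2/8 + 1/8 + 1/8 + 1/8 + 2/8 = 8/8 = 1.
Kraft's inequality requires Σ ≤ 1; here Σ = 1 ≤ 1, so such a prefix code exists.

1; yes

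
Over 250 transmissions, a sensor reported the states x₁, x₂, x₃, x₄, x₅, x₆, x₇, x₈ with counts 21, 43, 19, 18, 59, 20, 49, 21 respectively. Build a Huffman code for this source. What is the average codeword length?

Probabilities are the counts divided by 250.
Repeatedly combine the two least-probable nodes; the expected code length is the sum of the merged weights.
merge 9/125 + 19/250 → 37/250
merge 2/25 + 21/250 → 41/250
merge 21/250 + 37/250 → 29/125
merge 41/250 + 43/250 → 42/125
merge 49/250 + 29/125 → 107/250
merge 59/250 + 42/125 → 143/250
merge 107/250 + 143/250 → 1
L = 37/250 + 41/250 + 29/125 + 42/125 + 107/250 + 143/250 + 1 = 72/25 = 2.88 bits/symbol.

2.88 bits/symbol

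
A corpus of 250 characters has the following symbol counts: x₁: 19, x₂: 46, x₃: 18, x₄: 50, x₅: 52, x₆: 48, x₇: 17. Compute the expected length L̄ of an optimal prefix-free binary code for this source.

2.732 bits/symbol

Probabilities are the counts divided by 250.
Repeatedly combine the two least-probable nodes; the expected code length is the sum of the merged weights.
merge 17/250 + 9/125 → 7/50
merge 19/250 + 7/50 → 27/125
merge 23/125 + 24/125 → 47/125
merge 1/5 + 26/125 → 51/125
merge 27/125 + 47/125 → 74/125
merge 51/125 + 74/125 → 1
L = 7/50 + 27/125 + 47/125 + 51/125 + 74/125 + 1 = 683/250 = 2.732 bits/symbol.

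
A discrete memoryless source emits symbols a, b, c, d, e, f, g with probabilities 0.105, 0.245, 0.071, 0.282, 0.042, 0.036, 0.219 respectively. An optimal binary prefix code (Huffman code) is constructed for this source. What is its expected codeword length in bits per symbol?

2.481 bits/symbol

Repeatedly combine the two least-probable nodes; the expected code length is the sum of the merged weights.
merge 9/250 + 21/500 → 39/500
merge 71/1000 + 39/500 → 149/1000
merge 21/200 + 149/1000 → 127/500
merge 219/1000 + 49/200 → 58/125
merge 127/500 + 141/500 → 67/125
merge 58/125 + 67/125 → 1
L = 39/500 + 149/1000 + 127/500 + 58/125 + 67/125 + 1 = 2481/1000 = 2.481 bits/symbol.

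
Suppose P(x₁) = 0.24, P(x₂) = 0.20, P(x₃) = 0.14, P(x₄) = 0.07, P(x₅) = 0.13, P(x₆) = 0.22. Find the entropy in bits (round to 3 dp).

H = −Σ pᵢ log₂ pᵢ.
−0.24·log₂(0.24) = 0.4941
−0.20·log₂(0.20) = 0.4644
−0.14·log₂(0.14) = 0.3971
−0.07·log₂(0.07) = 0.2686
−0.13·log₂(0.13) = 0.3826
−0.22·log₂(0.22) = 0.4806
Sum ≈ 2.4874 → 2.487 bits.

2.487 bits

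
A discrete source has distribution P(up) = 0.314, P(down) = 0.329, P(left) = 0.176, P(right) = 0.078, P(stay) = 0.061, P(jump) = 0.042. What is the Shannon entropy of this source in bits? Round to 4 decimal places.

2.2188 bits

H = −Σ pᵢ log₂ pᵢ.
−0.314·log₂(0.314) = 0.5247
−0.329·log₂(0.329) = 0.5277
−0.176·log₂(0.176) = 0.4411
−0.078·log₂(0.078) = 0.2871
−0.061·log₂(0.061) = 0.2461
−0.042·log₂(0.042) = 0.1921
Sum ≈ 2.2188 → 2.2188 bits.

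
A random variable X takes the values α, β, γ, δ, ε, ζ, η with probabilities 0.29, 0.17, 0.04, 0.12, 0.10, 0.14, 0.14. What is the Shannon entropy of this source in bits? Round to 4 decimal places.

2.6317 bits

H = −Σ pᵢ log₂ pᵢ.
−0.29·log₂(0.29) = 0.5179
−0.17·log₂(0.17) = 0.4346
−0.04·log₂(0.04) = 0.1858
−0.12·log₂(0.12) = 0.3671
−0.10·log₂(0.10) = 0.3322
−0.14·log₂(0.14) = 0.3971
−0.14·log₂(0.14) = 0.3971
Sum ≈ 2.6317 → 2.6317 bits.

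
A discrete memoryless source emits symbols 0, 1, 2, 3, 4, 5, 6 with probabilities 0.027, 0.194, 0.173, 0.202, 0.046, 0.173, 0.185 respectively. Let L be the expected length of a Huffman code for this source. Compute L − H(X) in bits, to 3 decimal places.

Entropy H = −Σ p log₂ p ≈ 2.5963 bits.
Huffman merges: 27/1000+23/500→73/1000; 73/1000+173/1000→123/500; 173/1000+37/200→179/500; 97/500+101/500→99/250; 123/500+179/500→151/250; 99/250+151/250→1. L = 2677/1000 ≈ 2.6770.
L − H = 2.6770 − 2.5963 = 0.081 bits.

0.081 bits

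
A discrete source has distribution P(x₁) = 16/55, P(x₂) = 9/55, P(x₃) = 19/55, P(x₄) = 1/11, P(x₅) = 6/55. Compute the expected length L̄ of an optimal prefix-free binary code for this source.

2.2 bits/symbol

Repeatedly combine the two least-probable nodes; the expected code length is the sum of the merged weights.
merge 1/11 + 6/55 → 1/5
merge 9/55 + 1/5 → 4/11
merge 16/55 + 19/55 → 7/11
merge 4/11 + 7/11 → 1
L = 1/5 + 4/11 + 7/11 + 1 = 11/5 = 2.2 bits/symbol.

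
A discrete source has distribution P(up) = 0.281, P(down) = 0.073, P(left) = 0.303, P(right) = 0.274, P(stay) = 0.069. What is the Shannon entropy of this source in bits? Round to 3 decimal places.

2.090 bits

H = −Σ pᵢ log₂ pᵢ.
−0.281·log₂(0.281) = 0.5146
−0.073·log₂(0.073) = 0.2756
−0.303·log₂(0.303) = 0.5220
−0.274·log₂(0.274) = 0.5118
−0.069·log₂(0.069) = 0.2662
Sum ≈ 2.0901 → 2.090 bits.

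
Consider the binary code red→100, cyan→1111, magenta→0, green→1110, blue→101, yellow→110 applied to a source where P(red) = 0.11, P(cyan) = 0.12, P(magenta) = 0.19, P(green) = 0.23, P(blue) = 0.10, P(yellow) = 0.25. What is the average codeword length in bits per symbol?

L̄ = Σ pᵢ·ℓᵢ = 0.11·3 + 0.12·4 + 0.19·1 + 0.23·4 + 0.10·3 + 0.25·3 = 2.97 bits/symbol.

2.97 bits/symbol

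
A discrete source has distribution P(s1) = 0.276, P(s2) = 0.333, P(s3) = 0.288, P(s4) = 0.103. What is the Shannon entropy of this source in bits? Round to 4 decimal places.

1.8959 bits

H = −Σ pᵢ log₂ pᵢ.
−0.276·log₂(0.276) = 0.5126
−0.333·log₂(0.333) = 0.5283
−0.288·log₂(0.288) = 0.5172
−0.103·log₂(0.103) = 0.3378
Sum ≈ 1.8959 → 1.8959 bits.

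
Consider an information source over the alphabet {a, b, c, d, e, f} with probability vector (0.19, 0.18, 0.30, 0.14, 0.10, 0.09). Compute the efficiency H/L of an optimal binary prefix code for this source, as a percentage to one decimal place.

Entropy H = −Σ p log₂ p ≈ 2.4636 bits.
Huffman merges: 9/100+1/10→19/100; 7/50+9/50→8/25; 19/100+19/100→19/50; 3/10+8/25→31/50; 19/50+31/50→1. L = 251/100 ≈ 2.5100.
Efficiency = H/L = 2.4636/2.5100 = 98.2%.

98.2%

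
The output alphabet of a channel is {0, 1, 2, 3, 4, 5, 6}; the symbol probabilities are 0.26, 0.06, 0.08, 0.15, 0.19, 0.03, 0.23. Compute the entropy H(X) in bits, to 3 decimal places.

2.546 bits

H = −Σ pᵢ log₂ pᵢ.
−0.26·log₂(0.26) = 0.5053
−0.06·log₂(0.06) = 0.2435
−0.08·log₂(0.08) = 0.2915
−0.15·log₂(0.15) = 0.4105
−0.19·log₂(0.19) = 0.4552
−0.03·log₂(0.03) = 0.1518
−0.23·log₂(0.23) = 0.4877
Sum ≈ 2.5455 → 2.546 bits.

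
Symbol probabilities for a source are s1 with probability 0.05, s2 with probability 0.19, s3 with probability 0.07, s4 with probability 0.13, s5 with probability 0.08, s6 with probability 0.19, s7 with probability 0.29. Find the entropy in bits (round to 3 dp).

H = −Σ pᵢ log₂ pᵢ.
−0.05·log₂(0.05) = 0.2161
−0.19·log₂(0.19) = 0.4552
−0.07·log₂(0.07) = 0.2686
−0.13·log₂(0.13) = 0.3826
−0.08·log₂(0.08) = 0.2915
−0.19·log₂(0.19) = 0.4552
−0.29·log₂(0.29) = 0.5179
Sum ≈ 2.5872 → 2.587 bits.

2.587 bits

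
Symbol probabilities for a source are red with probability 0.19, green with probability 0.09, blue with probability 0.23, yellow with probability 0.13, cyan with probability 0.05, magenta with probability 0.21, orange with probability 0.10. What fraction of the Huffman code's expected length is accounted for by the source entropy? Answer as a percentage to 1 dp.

98.5%

Entropy H = −Σ p log₂ p ≈ 2.6593 bits.
Huffman merges: 1/20+9/100→7/50; 1/10+13/100→23/100; 7/50+19/100→33/100; 21/100+23/100→11/25; 23/100+33/100→14/25; 11/25+14/25→1. L = 27/10 ≈ 2.7000.
Efficiency = H/L = 2.6593/2.7000 = 98.5%.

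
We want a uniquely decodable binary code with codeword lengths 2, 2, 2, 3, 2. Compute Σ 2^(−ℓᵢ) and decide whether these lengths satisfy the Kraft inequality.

With common denominator 2^3 = 8: Σ 2^(−ℓᵢ) = 2/8 + 2/8 + 2/8 + 1/8 + 2/8 = 9/8 = 1.125.
Kraft's inequality requires Σ ≤ 1; here Σ = 1.125 > 1, so no such prefix code exists.

1.125; no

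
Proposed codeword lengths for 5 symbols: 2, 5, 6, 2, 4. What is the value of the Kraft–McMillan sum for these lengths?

With common denominator 2^6 = 64: Σ 2^(−ℓᵢ) = 16/64 + 2/64 + 1/64 + 16/64 + 4/64 = 39/64 = 0.609375.

0.609375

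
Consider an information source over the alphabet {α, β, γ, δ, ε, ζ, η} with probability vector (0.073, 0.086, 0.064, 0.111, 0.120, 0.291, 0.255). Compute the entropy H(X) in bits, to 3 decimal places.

H = −Σ pᵢ log₂ pᵢ.
−0.073·log₂(0.073) = 0.2756
−0.086·log₂(0.086) = 0.3044
−0.064·log₂(0.064) = 0.2538
−0.111·log₂(0.111) = 0.3520
−0.120·log₂(0.120) = 0.3671
−0.291·log₂(0.291) = 0.5182
−0.255·log₂(0.255) = 0.5027
Sum ≈ 2.5739 → 2.574 bits.

2.574 bits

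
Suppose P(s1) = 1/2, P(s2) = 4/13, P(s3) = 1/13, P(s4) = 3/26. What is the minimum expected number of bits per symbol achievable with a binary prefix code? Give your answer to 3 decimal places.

1.692 bits/symbol

Repeatedly combine the two least-probable nodes; the expected code length is the sum of the merged weights.
merge 1/13 + 3/26 → 5/26
merge 5/26 + 4/13 → 1/2
merge 1/2 + 1/2 → 1
L = 5/26 + 1/2 + 1 = 22/13 ≈ 1.692 bits/symbol.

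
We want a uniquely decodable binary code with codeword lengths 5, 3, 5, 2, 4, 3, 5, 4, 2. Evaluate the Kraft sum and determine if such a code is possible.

With common denominator 2^5 = 32: Σ 2^(−ℓᵢ) = 1/32 + 4/32 + 1/32 + 8/32 + 2/32 + 4/32 + 1/32 + 2/32 + 8/32 = 31/32 = 0.96875.
Kraft's inequality requires Σ ≤ 1; here Σ = 0.96875 ≤ 1, so such a prefix code exists.

0.96875; yes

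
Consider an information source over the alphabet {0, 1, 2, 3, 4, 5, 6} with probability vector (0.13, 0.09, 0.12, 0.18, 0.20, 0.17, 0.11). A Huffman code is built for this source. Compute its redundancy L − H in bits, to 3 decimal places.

0.043 bits

Entropy H = −Σ p log₂ p ≈ 2.7569 bits.
Huffman merges: 9/100+11/100→1/5; 3/25+13/100→1/4; 17/100+9/50→7/20; 1/5+1/5→2/5; 1/4+7/20→3/5; 2/5+3/5→1. L = 14/5 ≈ 2.8000.
L − H = 2.8000 − 2.7569 = 0.043 bits.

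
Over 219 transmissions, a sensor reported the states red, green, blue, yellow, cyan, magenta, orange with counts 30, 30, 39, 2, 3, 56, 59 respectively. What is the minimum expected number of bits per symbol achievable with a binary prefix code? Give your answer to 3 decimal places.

2.479 bits/symbol

Probabilities are the counts divided by 219.
Repeatedly combine the two least-probable nodes; the expected code length is the sum of the merged weights.
merge 2/219 + 1/73 → 5/219
merge 5/219 + 10/73 → 35/219
merge 10/73 + 35/219 → 65/219
merge 13/73 + 56/219 → 95/219
merge 59/219 + 65/219 → 124/219
merge 95/219 + 124/219 → 1
L = 5/219 + 35/219 + 65/219 + 95/219 + 124/219 + 1 = 181/73 ≈ 2.479 bits/symbol.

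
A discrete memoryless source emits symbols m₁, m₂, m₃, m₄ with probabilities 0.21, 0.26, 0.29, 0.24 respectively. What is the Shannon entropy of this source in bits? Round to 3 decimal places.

H = −Σ pᵢ log₂ pᵢ.
−0.21·log₂(0.21) = 0.4728
−0.26·log₂(0.26) = 0.5053
−0.29·log₂(0.29) = 0.5179
−0.24·log₂(0.24) = 0.4941
Sum ≈ 1.9901 → 1.990 bits.

1.990 bits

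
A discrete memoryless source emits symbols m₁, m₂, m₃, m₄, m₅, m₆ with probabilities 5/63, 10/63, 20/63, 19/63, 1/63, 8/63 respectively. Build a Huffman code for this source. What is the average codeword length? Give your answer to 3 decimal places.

Repeatedly combine the two least-probable nodes; the expected code length is the sum of the merged weights.
merge 1/63 + 5/63 → 2/21
merge 2/21 + 8/63 → 2/9
merge 10/63 + 2/9 → 8/21
merge 19/63 + 20/63 → 13/21
merge 8/21 + 13/21 → 1
L = 2/21 + 2/9 + 8/21 + 13/21 + 1 = 146/63 ≈ 2.317 bits/symbol.

2.317 bits/symbol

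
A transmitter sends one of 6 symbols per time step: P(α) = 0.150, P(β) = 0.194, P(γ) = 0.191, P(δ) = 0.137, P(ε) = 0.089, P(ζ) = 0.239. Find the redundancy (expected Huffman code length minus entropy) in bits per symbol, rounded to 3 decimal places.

Entropy H = −Σ p log₂ p ≈ 2.5227 bits.
Huffman merges: 89/1000+137/1000→113/500; 3/20+191/1000→341/1000; 97/500+113/500→21/50; 239/1000+341/1000→29/50; 21/50+29/50→1. L = 2567/1000 ≈ 2.5670.
L − H = 2.5670 − 2.5227 = 0.044 bits.

0.044 bits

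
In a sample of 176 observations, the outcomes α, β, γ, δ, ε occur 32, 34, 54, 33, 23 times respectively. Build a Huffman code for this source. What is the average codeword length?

2.3125 bits/symbol

Probabilities are the counts divided by 176.
Repeatedly combine the two least-probable nodes; the expected code length is the sum of the merged weights.
merge 23/176 + 2/11 → 5/16
merge 3/16 + 17/88 → 67/176
merge 27/88 + 5/16 → 109/176
merge 67/176 + 109/176 → 1
L = 5/16 + 67/176 + 109/176 + 1 = 37/16 = 2.3125 bits/symbol.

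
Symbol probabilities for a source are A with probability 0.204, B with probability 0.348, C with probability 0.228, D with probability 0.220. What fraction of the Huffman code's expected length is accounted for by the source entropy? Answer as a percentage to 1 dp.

Entropy H = −Σ p log₂ p ≈ 1.9647 bits.
Huffman merges: 51/250+11/50→53/125; 57/250+87/250→72/125; 53/125+72/125→1. L = 2 ≈ 2.0000.
Efficiency = H/L = 1.9647/2.0000 = 98.2%.

98.2%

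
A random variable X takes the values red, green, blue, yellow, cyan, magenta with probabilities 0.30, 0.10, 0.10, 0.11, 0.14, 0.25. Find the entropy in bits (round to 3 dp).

2.433 bits

H = −Σ pᵢ log₂ pᵢ.
−0.30·log₂(0.30) = 0.5211
−0.10·log₂(0.10) = 0.3322
−0.10·log₂(0.10) = 0.3322
−0.11·log₂(0.11) = 0.3503
−0.14·log₂(0.14) = 0.3971
−0.25·log₂(0.25) = 0.5000
Sum ≈ 2.4329 → 2.433 bits.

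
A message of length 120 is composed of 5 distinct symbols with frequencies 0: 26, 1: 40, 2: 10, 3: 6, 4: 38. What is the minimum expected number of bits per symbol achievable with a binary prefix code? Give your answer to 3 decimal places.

Probabilities are the counts divided by 120.
Repeatedly combine the two least-probable nodes; the expected code length is the sum of the merged weights.
merge 1/20 + 1/12 → 2/15
merge 2/15 + 13/60 → 7/20
merge 19/60 + 1/3 → 13/20
merge 7/20 + 13/20 → 1
L = 2/15 + 7/20 + 13/20 + 1 = 32/15 ≈ 2.133 bits/symbol.

2.133 bits/symbol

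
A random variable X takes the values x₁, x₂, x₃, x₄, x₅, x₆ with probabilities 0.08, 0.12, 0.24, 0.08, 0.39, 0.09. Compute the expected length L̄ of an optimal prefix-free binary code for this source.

Repeatedly combine the two least-probable nodes; the expected code length is the sum of the merged weights.
merge 2/25 + 2/25 → 4/25
merge 9/100 + 3/25 → 21/100
merge 4/25 + 21/100 → 37/100
merge 6/25 + 37/100 → 61/100
merge 39/100 + 61/100 → 1
L = 4/25 + 21/100 + 37/100 + 61/100 + 1 = 47/20 = 2.35 bits/symbol.

2.35 bits/symbol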